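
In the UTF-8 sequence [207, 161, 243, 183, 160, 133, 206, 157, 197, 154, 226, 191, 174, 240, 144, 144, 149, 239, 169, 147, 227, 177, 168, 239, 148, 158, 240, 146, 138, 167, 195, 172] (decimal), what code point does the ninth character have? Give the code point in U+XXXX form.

U+F51E

Offset 0: leading byte 0xCF = 11001111 → 2-byte char #1 = CF A1.
Offset 2: leading byte 0xF3 = 11110011 → 4-byte char #2 = F3 B7 A0 85.
Offset 6: leading byte 0xCE = 11001110 → 2-byte char #3 = CE 9D.
Offset 8: leading byte 0xC5 = 11000101 → 2-byte char #4 = C5 9A.
Offset 10: leading byte 0xE2 = 11100010 → 3-byte char #5 = E2 BF AE.
Offset 13: leading byte 0xF0 = 11110000 → 4-byte char #6 = F0 90 90 95.
Offset 17: leading byte 0xEF = 11101111 → 3-byte char #7 = EF A9 93.
Offset 20: leading byte 0xE3 = 11100011 → 3-byte char #8 = E3 B1 A8.
Offset 23: leading byte 0xEF = 11101111 → 3-byte char #9 = EF 94 9E.
Leading byte 0xEF = 11101111 matches 1110xxxx → 3-byte sequence.
Byte 1: 0xEF = 11101111, payload 1111 (4 bits).
Byte 2: 0x94 = 10010100 (10xxxxxx ✓), payload 010100.
Byte 3: 0x9E = 10011110 (10xxxxxx ✓), payload 011110.
Concatenate: 1111010100011110 = 0xF51E (16 bits → U+F51E).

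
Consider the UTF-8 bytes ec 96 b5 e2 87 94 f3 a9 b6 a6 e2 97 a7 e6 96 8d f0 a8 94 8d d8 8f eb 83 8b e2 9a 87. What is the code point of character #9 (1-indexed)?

U+2687

Offset 0: leading byte 0xEC = 11101100 → 3-byte char #1 = EC 96 B5.
Offset 3: leading byte 0xE2 = 11100010 → 3-byte char #2 = E2 87 94.
Offset 6: leading byte 0xF3 = 11110011 → 4-byte char #3 = F3 A9 B6 A6.
Offset 10: leading byte 0xE2 = 11100010 → 3-byte char #4 = E2 97 A7.
Offset 13: leading byte 0xE6 = 11100110 → 3-byte char #5 = E6 96 8D.
Offset 16: leading byte 0xF0 = 11110000 → 4-byte char #6 = F0 A8 94 8D.
Offset 20: leading byte 0xD8 = 11011000 → 2-byte char #7 = D8 8F.
Offset 22: leading byte 0xEB = 11101011 → 3-byte char #8 = EB 83 8B.
Offset 25: leading byte 0xE2 = 11100010 → 3-byte char #9 = E2 9A 87.
Leading byte 0xE2 = 11100010 matches 1110xxxx → 3-byte sequence.
Byte 1: 0xE2 = 11100010, payload 0010 (4 bits).
Byte 2: 0x9A = 10011010 (10xxxxxx ✓), payload 011010.
Byte 3: 0x87 = 10000111 (10xxxxxx ✓), payload 000111.
Concatenate: 0010011010000111 = 0x2687 (16 bits → U+2687).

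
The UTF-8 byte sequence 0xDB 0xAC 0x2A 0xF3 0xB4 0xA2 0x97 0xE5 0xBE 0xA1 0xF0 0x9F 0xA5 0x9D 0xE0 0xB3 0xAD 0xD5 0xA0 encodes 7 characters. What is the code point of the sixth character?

Offset 0: leading byte 0xDB = 11011011 → 2-byte char #1 = DB AC.
Offset 2: leading byte 0x2A = 00101010 → 1-byte char #2 = 2A.
Offset 3: leading byte 0xF3 = 11110011 → 4-byte char #3 = F3 B4 A2 97.
Offset 7: leading byte 0xE5 = 11100101 → 3-byte char #4 = E5 BE A1.
Offset 10: leading byte 0xF0 = 11110000 → 4-byte char #5 = F0 9F A5 9D.
Offset 14: leading byte 0xE0 = 11100000 → 3-byte char #6 = E0 B3 AD.
Leading byte 0xE0 = 11100000 matches 1110xxxx → 3-byte sequence.
Byte 1: 0xE0 = 11100000, payload 0000 (4 bits).
Byte 2: 0xB3 = 10110011 (10xxxxxx ✓), payload 110011.
Byte 3: 0xAD = 10101101 (10xxxxxx ✓), payload 101101.
Concatenate: 0000110011101101 = 0xCED (16 bits → U+0CED).

U+0CED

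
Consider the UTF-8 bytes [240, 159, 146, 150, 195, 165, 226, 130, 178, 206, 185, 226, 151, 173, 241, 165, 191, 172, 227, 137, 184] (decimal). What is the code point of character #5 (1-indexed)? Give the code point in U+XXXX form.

Offset 0: leading byte 0xF0 = 11110000 → 4-byte char #1 = F0 9F 92 96.
Offset 4: leading byte 0xC3 = 11000011 → 2-byte char #2 = C3 A5.
Offset 6: leading byte 0xE2 = 11100010 → 3-byte char #3 = E2 82 B2.
Offset 9: leading byte 0xCE = 11001110 → 2-byte char #4 = CE B9.
Offset 11: leading byte 0xE2 = 11100010 → 3-byte char #5 = E2 97 AD.
Leading byte 0xE2 = 11100010 matches 1110xxxx → 3-byte sequence.
Byte 1: 0xE2 = 11100010, payload 0010 (4 bits).
Byte 2: 0x97 = 10010111 (10xxxxxx ✓), payload 010111.
Byte 3: 0xAD = 10101101 (10xxxxxx ✓), payload 101101.
Concatenate: 0010010111101101 = 0x25ED (16 bits → U+25ED).

U+25ED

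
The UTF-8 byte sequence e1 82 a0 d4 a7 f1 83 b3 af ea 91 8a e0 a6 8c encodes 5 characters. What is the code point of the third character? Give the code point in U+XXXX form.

Offset 0: leading byte 0xE1 = 11100001 → 3-byte char #1 = E1 82 A0.
Offset 3: leading byte 0xD4 = 11010100 → 2-byte char #2 = D4 A7.
Offset 5: leading byte 0xF1 = 11110001 → 4-byte char #3 = F1 83 B3 AF.
Leading byte 0xF1 = 11110001 matches 11110xxx → 4-byte sequence.
Byte 1: 0xF1 = 11110001, payload 001 (3 bits).
Byte 2: 0x83 = 10000011 (10xxxxxx ✓), payload 000011.
Byte 3: 0xB3 = 10110011 (10xxxxxx ✓), payload 110011.
Byte 4: 0xAF = 10101111 (10xxxxxx ✓), payload 101111.
Concatenate: 001000011110011101111 = 0x43CEF (21 bits → U+43CEF).

U+43CEF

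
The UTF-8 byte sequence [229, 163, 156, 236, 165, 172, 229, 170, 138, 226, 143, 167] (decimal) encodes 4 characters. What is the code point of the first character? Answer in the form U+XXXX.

Offset 0: leading byte 0xE5 = 11100101 → 3-byte char #1 = E5 A3 9C.
Leading byte 0xE5 = 11100101 matches 1110xxxx → 3-byte sequence.
Byte 1: 0xE5 = 11100101, payload 0101 (4 bits).
Byte 2: 0xA3 = 10100011 (10xxxxxx ✓), payload 100011.
Byte 3: 0x9C = 10011100 (10xxxxxx ✓), payload 011100.
Concatenate: 0101100011011100 = 0x58DC (16 bits → U+58DC).

U+58DC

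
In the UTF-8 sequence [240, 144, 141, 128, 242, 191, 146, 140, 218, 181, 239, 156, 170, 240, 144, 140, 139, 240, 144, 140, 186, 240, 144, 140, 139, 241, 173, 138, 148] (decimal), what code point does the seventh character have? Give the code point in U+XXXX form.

Offset 0: leading byte 0xF0 = 11110000 → 4-byte char #1 = F0 90 8D 80.
Offset 4: leading byte 0xF2 = 11110010 → 4-byte char #2 = F2 BF 92 8C.
Offset 8: leading byte 0xDA = 11011010 → 2-byte char #3 = DA B5.
Offset 10: leading byte 0xEF = 11101111 → 3-byte char #4 = EF 9C AA.
Offset 13: leading byte 0xF0 = 11110000 → 4-byte char #5 = F0 90 8C 8B.
Offset 17: leading byte 0xF0 = 11110000 → 4-byte char #6 = F0 90 8C BA.
Offset 21: leading byte 0xF0 = 11110000 → 4-byte char #7 = F0 90 8C 8B.
Leading byte 0xF0 = 11110000 matches 11110xxx → 4-byte sequence.
Byte 1: 0xF0 = 11110000, payload 000 (3 bits).
Byte 2: 0x90 = 10010000 (10xxxxxx ✓), payload 010000.
Byte 3: 0x8C = 10001100 (10xxxxxx ✓), payload 001100.
Byte 4: 0x8B = 10001011 (10xxxxxx ✓), payload 001011.
Concatenate: 000010000001100001011 = 0x1030B (21 bits → U+1030B).

U+1030B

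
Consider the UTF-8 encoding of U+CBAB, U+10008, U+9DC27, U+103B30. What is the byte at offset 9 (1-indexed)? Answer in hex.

1-indexed offset 9 is 0-indexed offset 8.
U+CBAB → 3-byte form EC AE AB at offsets 0–2.
U+10008 → 4-byte form F0 90 80 88 at offsets 3–6.
U+9DC27 → 4-byte form F2 9D B0 A7 at offsets 7–10.
Offset 8 falls in char 3's range; it's byte 2 of F2 9D B0 A7 = 0x9D.

0x9D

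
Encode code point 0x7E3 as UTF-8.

U+07E3 = 0x7E3 = 2019 decimal. In range U+0080–U+07FF → 2-byte form: 110xxxxx 10xxxxxx.
Binary (11 bits): 11111100011.
Split 5+6: 11111 | 100011.
Byte 1: 11011111 = 0xDF.
Byte 2: 10100011 = 0xA3.

DF A3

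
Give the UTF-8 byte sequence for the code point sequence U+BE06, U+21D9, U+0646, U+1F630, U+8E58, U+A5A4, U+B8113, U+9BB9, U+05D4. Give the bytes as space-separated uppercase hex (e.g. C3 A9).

EB B8 86 E2 87 99 D9 86 F0 9F 98 B0 E8 B9 98 EA 96 A4 F2 B8 84 93 E9 AE B9 D7 94

U+BE06: 3-byte form → EB B8 86.
U+21D9: 3-byte form → E2 87 99.
U+0646: 2-byte form → D9 86.
U+1F630: 4-byte form → F0 9F 98 B0.
U+8E58: 3-byte form → E8 B9 98.
U+A5A4: 3-byte form → EA 96 A4.
U+B8113: 4-byte form → F2 B8 84 93.
U+9BB9: 3-byte form → E9 AE B9.
U+05D4: 2-byte form → D7 94.
Concatenated (27 bytes): EB B8 86 E2 87 99 D9 86 F0 9F 98 B0 E8 B9 98 EA 96 A4 F2 B8 84 93 E9 AE B9 D7 94.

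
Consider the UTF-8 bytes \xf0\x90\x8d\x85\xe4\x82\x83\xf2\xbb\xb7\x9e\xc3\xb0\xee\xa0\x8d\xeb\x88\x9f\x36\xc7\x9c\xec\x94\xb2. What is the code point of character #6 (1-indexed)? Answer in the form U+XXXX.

U+B21F

Offset 0: leading byte 0xF0 = 11110000 → 4-byte char #1 = F0 90 8D 85.
Offset 4: leading byte 0xE4 = 11100100 → 3-byte char #2 = E4 82 83.
Offset 7: leading byte 0xF2 = 11110010 → 4-byte char #3 = F2 BB B7 9E.
Offset 11: leading byte 0xC3 = 11000011 → 2-byte char #4 = C3 B0.
Offset 13: leading byte 0xEE = 11101110 → 3-byte char #5 = EE A0 8D.
Offset 16: leading byte 0xEB = 11101011 → 3-byte char #6 = EB 88 9F.
Leading byte 0xEB = 11101011 matches 1110xxxx → 3-byte sequence.
Byte 1: 0xEB = 11101011, payload 1011 (4 bits).
Byte 2: 0x88 = 10001000 (10xxxxxx ✓), payload 001000.
Byte 3: 0x9F = 10011111 (10xxxxxx ✓), payload 011111.
Concatenate: 1011001000011111 = 0xB21F (16 bits → U+B21F).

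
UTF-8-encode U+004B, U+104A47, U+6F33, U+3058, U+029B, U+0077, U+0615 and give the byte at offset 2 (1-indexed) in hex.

0xF4

1-indexed offset 2 is 0-indexed offset 1.
U+004B → 1-byte form 4B at offsets 0–0.
U+104A47 → 4-byte form F4 84 A9 87 at offsets 1–4.
Offset 1 falls in char 2's range; it's byte 1 of F4 84 A9 87 = 0xF4.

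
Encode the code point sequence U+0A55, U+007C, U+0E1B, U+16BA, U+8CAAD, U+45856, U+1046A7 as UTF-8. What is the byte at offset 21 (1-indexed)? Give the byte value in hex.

0x9A

1-indexed offset 21 is 0-indexed offset 20.
U+0A55 → 3-byte form E0 A9 95 at offsets 0–2.
U+007C → 1-byte form 7C at offsets 3–3.
U+0E1B → 3-byte form E0 B8 9B at offsets 4–6.
U+16BA → 3-byte form E1 9A BA at offsets 7–9.
U+8CAAD → 4-byte form F2 8C AA AD at offsets 10–13.
U+45856 → 4-byte form F1 85 A1 96 at offsets 14–17.
U+1046A7 → 4-byte form F4 84 9A A7 at offsets 18–21.
Offset 20 falls in char 7's range; it's byte 3 of F4 84 9A A7 = 0x9A.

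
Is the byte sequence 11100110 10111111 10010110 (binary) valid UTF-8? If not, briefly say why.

Leading byte 0xE6 = 11100110 → 3-byte form.
Continuation bytes 0xBF=10111111, 0x96=10010110 all match 10xxxxxx.
Decoded value 0x6FD6 is ≥ 0x800 (shortest form) and not a surrogate.

valid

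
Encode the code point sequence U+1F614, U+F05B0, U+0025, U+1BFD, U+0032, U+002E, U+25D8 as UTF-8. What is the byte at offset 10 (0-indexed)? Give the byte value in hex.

U+1F614 → 4-byte form F0 9F 98 94 at offsets 0–3.
U+F05B0 → 4-byte form F3 B0 96 B0 at offsets 4–7.
U+0025 → 1-byte form 25 at offsets 8–8.
U+1BFD → 3-byte form E1 AF BD at offsets 9–11.
Offset 10 falls in char 4's range; it's byte 2 of E1 AF BD = 0xAF.

0xAF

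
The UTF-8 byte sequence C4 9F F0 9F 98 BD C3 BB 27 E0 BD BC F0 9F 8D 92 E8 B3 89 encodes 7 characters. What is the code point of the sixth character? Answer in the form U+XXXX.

Offset 0: leading byte 0xC4 = 11000100 → 2-byte char #1 = C4 9F.
Offset 2: leading byte 0xF0 = 11110000 → 4-byte char #2 = F0 9F 98 BD.
Offset 6: leading byte 0xC3 = 11000011 → 2-byte char #3 = C3 BB.
Offset 8: leading byte 0x27 = 00100111 → 1-byte char #4 = 27.
Offset 9: leading byte 0xE0 = 11100000 → 3-byte char #5 = E0 BD BC.
Offset 12: leading byte 0xF0 = 11110000 → 4-byte char #6 = F0 9F 8D 92.
Leading byte 0xF0 = 11110000 matches 11110xxx → 4-byte sequence.
Byte 1: 0xF0 = 11110000, payload 000 (3 bits).
Byte 2: 0x9F = 10011111 (10xxxxxx ✓), payload 011111.
Byte 3: 0x8D = 10001101 (10xxxxxx ✓), payload 001101.
Byte 4: 0x92 = 10010010 (10xxxxxx ✓), payload 010010.
Concatenate: 000011111001101010010 = 0x1F352 (21 bits → U+1F352).

U+1F352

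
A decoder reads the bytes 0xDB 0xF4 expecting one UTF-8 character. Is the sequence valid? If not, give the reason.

Leading byte 0xDB = 11011011 → 2-byte form.
Byte 2 is 0xF4 = 11110100, which is not 10xxxxxx — expected a continuation byte.

invalid (non-continuation byte where continuation expected)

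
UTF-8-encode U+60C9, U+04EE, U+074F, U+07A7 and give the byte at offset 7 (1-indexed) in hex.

1-indexed offset 7 is 0-indexed offset 6.
U+60C9 → 3-byte form E6 83 89 at offsets 0–2.
U+04EE → 2-byte form D3 AE at offsets 3–4.
U+074F → 2-byte form DD 8F at offsets 5–6.
Offset 6 falls in char 3's range; it's byte 2 of DD 8F = 0x8F.

0x8F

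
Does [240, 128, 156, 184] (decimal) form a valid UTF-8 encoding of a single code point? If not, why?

invalid (overlong encoding)

Leading byte 0xF0 = 11110000 → 4-byte form.
Continuation bytes all match 10xxxxxx. Payload decodes to 0x738.
But 0x738 < 0x10000, the minimum for a 4-byte sequence — this is an overlong encoding.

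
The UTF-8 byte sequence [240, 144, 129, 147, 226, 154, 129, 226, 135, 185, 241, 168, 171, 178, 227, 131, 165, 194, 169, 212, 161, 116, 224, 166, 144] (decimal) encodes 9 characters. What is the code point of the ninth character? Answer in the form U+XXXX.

Offset 0: leading byte 0xF0 = 11110000 → 4-byte char #1 = F0 90 81 93.
Offset 4: leading byte 0xE2 = 11100010 → 3-byte char #2 = E2 9A 81.
Offset 7: leading byte 0xE2 = 11100010 → 3-byte char #3 = E2 87 B9.
Offset 10: leading byte 0xF1 = 11110001 → 4-byte char #4 = F1 A8 AB B2.
Offset 14: leading byte 0xE3 = 11100011 → 3-byte char #5 = E3 83 A5.
Offset 17: leading byte 0xC2 = 11000010 → 2-byte char #6 = C2 A9.
Offset 19: leading byte 0xD4 = 11010100 → 2-byte char #7 = D4 A1.
Offset 21: leading byte 0x74 = 01110100 → 1-byte char #8 = 74.
Offset 22: leading byte 0xE0 = 11100000 → 3-byte char #9 = E0 A6 90.
Leading byte 0xE0 = 11100000 matches 1110xxxx → 3-byte sequence.
Byte 1: 0xE0 = 11100000, payload 0000 (4 bits).
Byte 2: 0xA6 = 10100110 (10xxxxxx ✓), payload 100110.
Byte 3: 0x90 = 10010000 (10xxxxxx ✓), payload 010000.
Concatenate: 0000100110010000 = 0x990 (16 bits → U+0990).

U+0990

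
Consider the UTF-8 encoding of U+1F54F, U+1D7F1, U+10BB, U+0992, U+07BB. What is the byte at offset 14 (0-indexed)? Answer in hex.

0xDE

U+1F54F → 4-byte form F0 9F 95 8F at offsets 0–3.
U+1D7F1 → 4-byte form F0 9D 9F B1 at offsets 4–7.
U+10BB → 3-byte form E1 82 BB at offsets 8–10.
U+0992 → 3-byte form E0 A6 92 at offsets 11–13.
U+07BB → 2-byte form DE BB at offsets 14–15.
Offset 14 falls in char 5's range; it's byte 1 of DE BB = 0xDE.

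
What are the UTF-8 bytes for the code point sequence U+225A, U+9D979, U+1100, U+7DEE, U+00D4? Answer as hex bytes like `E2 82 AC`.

E2 89 9A F2 9D A5 B9 E1 84 80 E7 B7 AE C3 94

U+225A: 3-byte form → E2 89 9A.
U+9D979: 4-byte form → F2 9D A5 B9.
U+1100: 3-byte form → E1 84 80.
U+7DEE: 3-byte form → E7 B7 AE.
U+00D4: 2-byte form → C3 94.
Concatenated (15 bytes): E2 89 9A F2 9D A5 B9 E1 84 80 E7 B7 AE C3 94.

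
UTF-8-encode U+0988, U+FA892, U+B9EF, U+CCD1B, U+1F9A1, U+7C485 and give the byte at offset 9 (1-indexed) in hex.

1-indexed offset 9 is 0-indexed offset 8.
U+0988 → 3-byte form E0 A6 88 at offsets 0–2.
U+FA892 → 4-byte form F3 BA A2 92 at offsets 3–6.
U+B9EF → 3-byte form EB A7 AF at offsets 7–9.
Offset 8 falls in char 3's range; it's byte 2 of EB A7 AF = 0xA7.

0xA7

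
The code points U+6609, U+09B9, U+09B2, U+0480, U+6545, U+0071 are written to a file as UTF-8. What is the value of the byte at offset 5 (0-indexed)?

U+6609 → 3-byte form E6 98 89 at offsets 0–2.
U+09B9 → 3-byte form E0 A6 B9 at offsets 3–5.
Offset 5 falls in char 2's range; it's byte 3 of E0 A6 B9 = 0xB9.

0xB9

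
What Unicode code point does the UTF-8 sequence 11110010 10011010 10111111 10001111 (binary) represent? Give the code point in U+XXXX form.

U+9AFCF

Leading byte 0xF2 = 11110010 matches 11110xxx → 4-byte sequence.
Byte 1: 0xF2 = 11110010, payload 010 (3 bits).
Byte 2: 0x9A = 10011010 (10xxxxxx ✓), payload 011010.
Byte 3: 0xBF = 10111111 (10xxxxxx ✓), payload 111111.
Byte 4: 0x8F = 10001111 (10xxxxxx ✓), payload 001111.
Concatenate: 010011010111111001111 = 0x9AFCF (21 bits → U+9AFCF).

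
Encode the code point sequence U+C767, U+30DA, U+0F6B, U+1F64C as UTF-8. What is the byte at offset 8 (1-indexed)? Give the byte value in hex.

0xBD

1-indexed offset 8 is 0-indexed offset 7.
U+C767 → 3-byte form EC 9D A7 at offsets 0–2.
U+30DA → 3-byte form E3 83 9A at offsets 3–5.
U+0F6B → 3-byte form E0 BD AB at offsets 6–8.
Offset 7 falls in char 3's range; it's byte 2 of E0 BD AB = 0xBD.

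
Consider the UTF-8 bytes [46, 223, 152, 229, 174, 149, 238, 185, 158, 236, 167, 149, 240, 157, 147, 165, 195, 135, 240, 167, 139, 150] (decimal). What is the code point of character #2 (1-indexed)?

Offset 0: leading byte 0x2E = 00101110 → 1-byte char #1 = 2E.
Offset 1: leading byte 0xDF = 11011111 → 2-byte char #2 = DF 98.
Leading byte 0xDF = 11011111 matches 110xxxxx → 2-byte sequence.
Byte 1: 0xDF = 11011111, payload 11111 (5 bits).
Byte 2: 0x98 = 10011000 (10xxxxxx ✓), payload 011000.
Concatenate: 11111011000 = 0x7D8 (11 bits → U+07D8).

U+07D8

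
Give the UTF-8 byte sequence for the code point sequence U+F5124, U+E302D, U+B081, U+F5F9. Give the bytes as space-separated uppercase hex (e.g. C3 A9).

U+F5124: 4-byte form → F3 B5 84 A4.
U+E302D: 4-byte form → F3 A3 80 AD.
U+B081: 3-byte form → EB 82 81.
U+F5F9: 3-byte form → EF 97 B9.
Concatenated (14 bytes): F3 B5 84 A4 F3 A3 80 AD EB 82 81 EF 97 B9.

F3 B5 84 A4 F3 A3 80 AD EB 82 81 EF 97 B9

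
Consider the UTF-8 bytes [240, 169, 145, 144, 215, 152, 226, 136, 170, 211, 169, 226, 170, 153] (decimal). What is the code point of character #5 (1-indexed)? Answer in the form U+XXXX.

U+2A99

Offset 0: leading byte 0xF0 = 11110000 → 4-byte char #1 = F0 A9 91 90.
Offset 4: leading byte 0xD7 = 11010111 → 2-byte char #2 = D7 98.
Offset 6: leading byte 0xE2 = 11100010 → 3-byte char #3 = E2 88 AA.
Offset 9: leading byte 0xD3 = 11010011 → 2-byte char #4 = D3 A9.
Offset 11: leading byte 0xE2 = 11100010 → 3-byte char #5 = E2 AA 99.
Leading byte 0xE2 = 11100010 matches 1110xxxx → 3-byte sequence.
Byte 1: 0xE2 = 11100010, payload 0010 (4 bits).
Byte 2: 0xAA = 10101010 (10xxxxxx ✓), payload 101010.
Byte 3: 0x99 = 10011001 (10xxxxxx ✓), payload 011001.
Concatenate: 0010101010011001 = 0x2A99 (16 bits → U+2A99).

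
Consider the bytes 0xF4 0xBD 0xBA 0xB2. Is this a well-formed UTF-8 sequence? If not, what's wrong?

Leading byte 0xF4 = 11110100 → 4-byte form.
Payload = 0x13DEB2, which exceeds U+10FFFF, the maximum Unicode code point. (Leading bytes F5–FF, or F4 followed by ≥ 0x90, are invalid.)

invalid (encodes a value above U+10FFFF)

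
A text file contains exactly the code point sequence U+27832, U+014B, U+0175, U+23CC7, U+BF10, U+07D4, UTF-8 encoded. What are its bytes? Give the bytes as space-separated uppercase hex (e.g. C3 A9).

U+27832: 4-byte form → F0 A7 A0 B2.
U+014B: 2-byte form → C5 8B.
U+0175: 2-byte form → C5 B5.
U+23CC7: 4-byte form → F0 A3 B3 87.
U+BF10: 3-byte form → EB BC 90.
U+07D4: 2-byte form → DF 94.
Concatenated (17 bytes): F0 A7 A0 B2 C5 8B C5 B5 F0 A3 B3 87 EB BC 90 DF 94.

F0 A7 A0 B2 C5 8B C5 B5 F0 A3 B3 87 EB BC 90 DF 94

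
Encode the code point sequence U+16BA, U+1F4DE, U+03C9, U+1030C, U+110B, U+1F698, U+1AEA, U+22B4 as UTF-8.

E1 9A BA F0 9F 93 9E CF 89 F0 90 8C 8C E1 84 8B F0 9F 9A 98 E1 AB AA E2 8A B4

U+16BA: 3-byte form → E1 9A BA.
U+1F4DE: 4-byte form → F0 9F 93 9E.
U+03C9: 2-byte form → CF 89.
U+1030C: 4-byte form → F0 90 8C 8C.
U+110B: 3-byte form → E1 84 8B.
U+1F698: 4-byte form → F0 9F 9A 98.
U+1AEA: 3-byte form → E1 AB AA.
U+22B4: 3-byte form → E2 8A B4.
Concatenated (26 bytes): E1 9A BA F0 9F 93 9E CF 89 F0 90 8C 8C E1 84 8B F0 9F 9A 98 E1 AB AA E2 8A B4.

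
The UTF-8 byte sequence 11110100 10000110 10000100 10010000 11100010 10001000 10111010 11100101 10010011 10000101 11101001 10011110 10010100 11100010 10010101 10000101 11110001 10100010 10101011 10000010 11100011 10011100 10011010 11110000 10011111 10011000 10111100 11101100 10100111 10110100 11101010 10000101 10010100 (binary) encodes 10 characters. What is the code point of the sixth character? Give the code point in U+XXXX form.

Offset 0: leading byte 0xF4 = 11110100 → 4-byte char #1 = F4 86 84 90.
Offset 4: leading byte 0xE2 = 11100010 → 3-byte char #2 = E2 88 BA.
Offset 7: leading byte 0xE5 = 11100101 → 3-byte char #3 = E5 93 85.
Offset 10: leading byte 0xE9 = 11101001 → 3-byte char #4 = E9 9E 94.
Offset 13: leading byte 0xE2 = 11100010 → 3-byte char #5 = E2 95 85.
Offset 16: leading byte 0xF1 = 11110001 → 4-byte char #6 = F1 A2 AB 82.
Leading byte 0xF1 = 11110001 matches 11110xxx → 4-byte sequence.
Byte 1: 0xF1 = 11110001, payload 001 (3 bits).
Byte 2: 0xA2 = 10100010 (10xxxxxx ✓), payload 100010.
Byte 3: 0xAB = 10101011 (10xxxxxx ✓), payload 101011.
Byte 4: 0x82 = 10000010 (10xxxxxx ✓), payload 000010.
Concatenate: 001100010101011000010 = 0x62AC2 (21 bits → U+62AC2).

U+62AC2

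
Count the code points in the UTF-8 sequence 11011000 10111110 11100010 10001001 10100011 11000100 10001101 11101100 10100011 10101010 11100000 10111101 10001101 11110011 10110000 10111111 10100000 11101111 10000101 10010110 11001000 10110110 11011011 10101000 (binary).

9

Byte at offset 0: 0xD8 = 11011000 → 2-byte char (#1). Advance 2.
Byte at offset 2: 0xE2 = 11100010 → 3-byte char (#2). Advance 3.
Byte at offset 5: 0xC4 = 11000100 → 2-byte char (#3). Advance 2.
Byte at offset 7: 0xEC = 11101100 → 3-byte char (#4). Advance 3.
Byte at offset 10: 0xE0 = 11100000 → 3-byte char (#5). Advance 3.
Byte at offset 13: 0xF3 = 11110011 → 4-byte char (#6). Advance 4.
Byte at offset 17: 0xEF = 11101111 → 3-byte char (#7). Advance 3.
Byte at offset 20: 0xC8 = 11001000 → 2-byte char (#8). Advance 2.
Byte at offset 22: 0xDB = 11011011 → 2-byte char (#9). Advance 2.
Reached end at offset 24 after 9 code points.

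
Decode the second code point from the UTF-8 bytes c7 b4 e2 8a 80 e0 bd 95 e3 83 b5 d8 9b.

Offset 0: leading byte 0xC7 = 11000111 → 2-byte char #1 = C7 B4.
Offset 2: leading byte 0xE2 = 11100010 → 3-byte char #2 = E2 8A 80.
Leading byte 0xE2 = 11100010 matches 1110xxxx → 3-byte sequence.
Byte 1: 0xE2 = 11100010, payload 0010 (4 bits).
Byte 2: 0x8A = 10001010 (10xxxxxx ✓), payload 001010.
Byte 3: 0x80 = 10000000 (10xxxxxx ✓), payload 000000.
Concatenate: 0010001010000000 = 0x2280 (16 bits → U+2280).

U+2280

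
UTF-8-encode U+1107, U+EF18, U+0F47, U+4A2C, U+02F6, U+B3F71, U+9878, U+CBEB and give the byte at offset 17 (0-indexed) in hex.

U+1107 → 3-byte form E1 84 87 at offsets 0–2.
U+EF18 → 3-byte form EE BC 98 at offsets 3–5.
U+0F47 → 3-byte form E0 BD 87 at offsets 6–8.
U+4A2C → 3-byte form E4 A8 AC at offsets 9–11.
U+02F6 → 2-byte form CB B6 at offsets 12–13.
U+B3F71 → 4-byte form F2 B3 BD B1 at offsets 14–17.
Offset 17 falls in char 6's range; it's byte 4 of F2 B3 BD B1 = 0xB1.

0xB1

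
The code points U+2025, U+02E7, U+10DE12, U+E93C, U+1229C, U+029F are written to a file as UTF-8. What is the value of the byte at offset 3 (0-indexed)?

U+2025 → 3-byte form E2 80 A5 at offsets 0–2.
U+02E7 → 2-byte form CB A7 at offsets 3–4.
Offset 3 falls in char 2's range; it's byte 1 of CB A7 = 0xCB.

0xCB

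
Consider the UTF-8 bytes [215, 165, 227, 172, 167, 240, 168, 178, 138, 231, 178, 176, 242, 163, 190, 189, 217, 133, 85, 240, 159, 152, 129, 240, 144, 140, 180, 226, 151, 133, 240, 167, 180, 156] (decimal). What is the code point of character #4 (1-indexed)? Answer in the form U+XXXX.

U+7CB0

Offset 0: leading byte 0xD7 = 11010111 → 2-byte char #1 = D7 A5.
Offset 2: leading byte 0xE3 = 11100011 → 3-byte char #2 = E3 AC A7.
Offset 5: leading byte 0xF0 = 11110000 → 4-byte char #3 = F0 A8 B2 8A.
Offset 9: leading byte 0xE7 = 11100111 → 3-byte char #4 = E7 B2 B0.
Leading byte 0xE7 = 11100111 matches 1110xxxx → 3-byte sequence.
Byte 1: 0xE7 = 11100111, payload 0111 (4 bits).
Byte 2: 0xB2 = 10110010 (10xxxxxx ✓), payload 110010.
Byte 3: 0xB0 = 10110000 (10xxxxxx ✓), payload 110000.
Concatenate: 0111110010110000 = 0x7CB0 (16 bits → U+7CB0).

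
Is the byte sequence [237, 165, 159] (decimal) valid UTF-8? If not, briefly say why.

invalid (encodes a surrogate (U+D800–U+DFFF))

Structurally a 3-byte sequence; payload = 0xD95F.
But 0xD95F is in U+D800–U+DFFF, the surrogate range. Surrogates are not Unicode scalar values and are forbidden in UTF-8.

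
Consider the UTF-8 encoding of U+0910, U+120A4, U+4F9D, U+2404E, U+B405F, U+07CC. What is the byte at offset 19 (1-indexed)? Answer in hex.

1-indexed offset 19 is 0-indexed offset 18.
U+0910 → 3-byte form E0 A4 90 at offsets 0–2.
U+120A4 → 4-byte form F0 92 82 A4 at offsets 3–6.
U+4F9D → 3-byte form E4 BE 9D at offsets 7–9.
U+2404E → 4-byte form F0 A4 81 8E at offsets 10–13.
U+B405F → 4-byte form F2 B4 81 9F at offsets 14–17.
U+07CC → 2-byte form DF 8C at offsets 18–19.
Offset 18 falls in char 6's range; it's byte 1 of DF 8C = 0xDF.

0xDF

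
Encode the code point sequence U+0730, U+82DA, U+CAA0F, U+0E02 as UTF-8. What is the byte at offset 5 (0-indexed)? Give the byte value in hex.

0xF3

U+0730 → 2-byte form DC B0 at offsets 0–1.
U+82DA → 3-byte form E8 8B 9A at offsets 2–4.
U+CAA0F → 4-byte form F3 8A A8 8F at offsets 5–8.
Offset 5 falls in char 3's range; it's byte 1 of F3 8A A8 8F = 0xF3.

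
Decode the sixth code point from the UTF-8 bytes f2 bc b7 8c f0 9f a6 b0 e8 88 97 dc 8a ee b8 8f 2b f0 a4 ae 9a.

U+002B

Offset 0: leading byte 0xF2 = 11110010 → 4-byte char #1 = F2 BC B7 8C.
Offset 4: leading byte 0xF0 = 11110000 → 4-byte char #2 = F0 9F A6 B0.
Offset 8: leading byte 0xE8 = 11101000 → 3-byte char #3 = E8 88 97.
Offset 11: leading byte 0xDC = 11011100 → 2-byte char #4 = DC 8A.
Offset 13: leading byte 0xEE = 11101110 → 3-byte char #5 = EE B8 8F.
Offset 16: leading byte 0x2B = 00101011 → 1-byte char #6 = 2B.
Leading byte 0x2B = 00101011 matches 0xxxxxxx → 1-byte sequence.
Byte 1: 0x2B = 00101011, payload 0101011 (7 bits).
Concatenate: 0101011 = 0x2B (7 bits → U+002B).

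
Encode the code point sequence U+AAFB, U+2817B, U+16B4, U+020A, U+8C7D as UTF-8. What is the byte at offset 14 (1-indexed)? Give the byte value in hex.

0xB1

1-indexed offset 14 is 0-indexed offset 13.
U+AAFB → 3-byte form EA AB BB at offsets 0–2.
U+2817B → 4-byte form F0 A8 85 BB at offsets 3–6.
U+16B4 → 3-byte form E1 9A B4 at offsets 7–9.
U+020A → 2-byte form C8 8A at offsets 10–11.
U+8C7D → 3-byte form E8 B1 BD at offsets 12–14.
Offset 13 falls in char 5's range; it's byte 2 of E8 B1 BD = 0xB1.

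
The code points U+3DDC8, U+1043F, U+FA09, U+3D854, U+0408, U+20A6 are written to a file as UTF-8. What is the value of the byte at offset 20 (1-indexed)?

0xA6

1-indexed offset 20 is 0-indexed offset 19.
U+3DDC8 → 4-byte form F0 BD B7 88 at offsets 0–3.
U+1043F → 4-byte form F0 90 90 BF at offsets 4–7.
U+FA09 → 3-byte form EF A8 89 at offsets 8–10.
U+3D854 → 4-byte form F0 BD A1 94 at offsets 11–14.
U+0408 → 2-byte form D0 88 at offsets 15–16.
U+20A6 → 3-byte form E2 82 A6 at offsets 17–19.
Offset 19 falls in char 6's range; it's byte 3 of E2 82 A6 = 0xA6.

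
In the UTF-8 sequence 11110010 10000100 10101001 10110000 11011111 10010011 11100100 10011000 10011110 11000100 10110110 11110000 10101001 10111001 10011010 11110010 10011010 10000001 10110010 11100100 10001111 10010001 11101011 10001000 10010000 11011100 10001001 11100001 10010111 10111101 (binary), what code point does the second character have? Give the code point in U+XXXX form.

U+07D3

Offset 0: leading byte 0xF2 = 11110010 → 4-byte char #1 = F2 84 A9 B0.
Offset 4: leading byte 0xDF = 11011111 → 2-byte char #2 = DF 93.
Leading byte 0xDF = 11011111 matches 110xxxxx → 2-byte sequence.
Byte 1: 0xDF = 11011111, payload 11111 (5 bits).
Byte 2: 0x93 = 10010011 (10xxxxxx ✓), payload 010011.
Concatenate: 11111010011 = 0x7D3 (11 bits → U+07D3).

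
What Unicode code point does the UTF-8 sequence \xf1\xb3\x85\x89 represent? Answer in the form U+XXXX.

Leading byte 0xF1 = 11110001 matches 11110xxx → 4-byte sequence.
Byte 1: 0xF1 = 11110001, payload 001 (3 bits).
Byte 2: 0xB3 = 10110011 (10xxxxxx ✓), payload 110011.
Byte 3: 0x85 = 10000101 (10xxxxxx ✓), payload 000101.
Byte 4: 0x89 = 10001001 (10xxxxxx ✓), payload 001001.
Concatenate: 001110011000101001001 = 0x73149 (21 bits → U+73149).

U+73149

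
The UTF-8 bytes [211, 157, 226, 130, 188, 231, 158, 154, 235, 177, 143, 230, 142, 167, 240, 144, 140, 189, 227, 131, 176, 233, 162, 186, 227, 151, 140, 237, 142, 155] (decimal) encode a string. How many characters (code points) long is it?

Byte at offset 0: 0xD3 = 11010011 → 2-byte char (#1). Advance 2.
Byte at offset 2: 0xE2 = 11100010 → 3-byte char (#2). Advance 3.
Byte at offset 5: 0xE7 = 11100111 → 3-byte char (#3). Advance 3.
Byte at offset 8: 0xEB = 11101011 → 3-byte char (#4). Advance 3.
Byte at offset 11: 0xE6 = 11100110 → 3-byte char (#5). Advance 3.
Byte at offset 14: 0xF0 = 11110000 → 4-byte char (#6). Advance 4.
Byte at offset 18: 0xE3 = 11100011 → 3-byte char (#7). Advance 3.
Byte at offset 21: 0xE9 = 11101001 → 3-byte char (#8). Advance 3.
Byte at offset 24: 0xE3 = 11100011 → 3-byte char (#9). Advance 3.
Byte at offset 27: 0xED = 11101101 → 3-byte char (#10). Advance 3.
Reached end at offset 30 after 10 code points.

10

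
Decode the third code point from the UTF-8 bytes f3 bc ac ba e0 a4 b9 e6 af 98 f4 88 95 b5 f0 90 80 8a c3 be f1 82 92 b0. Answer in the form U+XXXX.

U+6BD8

Offset 0: leading byte 0xF3 = 11110011 → 4-byte char #1 = F3 BC AC BA.
Offset 4: leading byte 0xE0 = 11100000 → 3-byte char #2 = E0 A4 B9.
Offset 7: leading byte 0xE6 = 11100110 → 3-byte char #3 = E6 AF 98.
Leading byte 0xE6 = 11100110 matches 1110xxxx → 3-byte sequence.
Byte 1: 0xE6 = 11100110, payload 0110 (4 bits).
Byte 2: 0xAF = 10101111 (10xxxxxx ✓), payload 101111.
Byte 3: 0x98 = 10011000 (10xxxxxx ✓), payload 011000.
Concatenate: 0110101111011000 = 0x6BD8 (16 bits → U+6BD8).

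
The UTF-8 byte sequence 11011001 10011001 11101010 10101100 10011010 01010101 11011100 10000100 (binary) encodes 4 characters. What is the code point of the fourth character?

Offset 0: leading byte 0xD9 = 11011001 → 2-byte char #1 = D9 99.
Offset 2: leading byte 0xEA = 11101010 → 3-byte char #2 = EA AC 9A.
Offset 5: leading byte 0x55 = 01010101 → 1-byte char #3 = 55.
Offset 6: leading byte 0xDC = 11011100 → 2-byte char #4 = DC 84.
Leading byte 0xDC = 11011100 matches 110xxxxx → 2-byte sequence.
Byte 1: 0xDC = 11011100, payload 11100 (5 bits).
Byte 2: 0x84 = 10000100 (10xxxxxx ✓), payload 000100.
Concatenate: 11100000100 = 0x704 (11 bits → U+0704).

U+0704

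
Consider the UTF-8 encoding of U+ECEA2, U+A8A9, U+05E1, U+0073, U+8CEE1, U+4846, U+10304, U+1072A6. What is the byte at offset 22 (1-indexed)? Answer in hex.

1-indexed offset 22 is 0-indexed offset 21.
U+ECEA2 → 4-byte form F3 AC BA A2 at offsets 0–3.
U+A8A9 → 3-byte form EA A2 A9 at offsets 4–6.
U+05E1 → 2-byte form D7 A1 at offsets 7–8.
U+0073 → 1-byte form 73 at offsets 9–9.
U+8CEE1 → 4-byte form F2 8C BB A1 at offsets 10–13.
U+4846 → 3-byte form E4 A1 86 at offsets 14–16.
U+10304 → 4-byte form F0 90 8C 84 at offsets 17–20.
U+1072A6 → 4-byte form F4 87 8A A6 at offsets 21–24.
Offset 21 falls in char 8's range; it's byte 1 of F4 87 8A A6 = 0xF4.

0xF4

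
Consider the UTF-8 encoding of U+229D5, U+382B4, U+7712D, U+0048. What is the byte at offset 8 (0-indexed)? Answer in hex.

U+229D5 → 4-byte form F0 A2 A7 95 at offsets 0–3.
U+382B4 → 4-byte form F0 B8 8A B4 at offsets 4–7.
U+7712D → 4-byte form F1 B7 84 AD at offsets 8–11.
Offset 8 falls in char 3's range; it's byte 1 of F1 B7 84 AD = 0xF1.

0xF1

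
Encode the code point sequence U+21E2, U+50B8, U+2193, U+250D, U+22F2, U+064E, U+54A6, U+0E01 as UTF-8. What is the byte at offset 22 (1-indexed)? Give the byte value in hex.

1-indexed offset 22 is 0-indexed offset 21.
U+21E2 → 3-byte form E2 87 A2 at offsets 0–2.
U+50B8 → 3-byte form E5 82 B8 at offsets 3–5.
U+2193 → 3-byte form E2 86 93 at offsets 6–8.
U+250D → 3-byte form E2 94 8D at offsets 9–11.
U+22F2 → 3-byte form E2 8B B2 at offsets 12–14.
U+064E → 2-byte form D9 8E at offsets 15–16.
U+54A6 → 3-byte form E5 92 A6 at offsets 17–19.
U+0E01 → 3-byte form E0 B8 81 at offsets 20–22.
Offset 21 falls in char 8's range; it's byte 2 of E0 B8 81 = 0xB8.

0xB8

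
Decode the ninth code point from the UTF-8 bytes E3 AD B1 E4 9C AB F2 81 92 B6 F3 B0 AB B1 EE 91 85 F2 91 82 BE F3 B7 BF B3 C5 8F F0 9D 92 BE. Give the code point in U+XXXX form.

U+1D4BE

Offset 0: leading byte 0xE3 = 11100011 → 3-byte char #1 = E3 AD B1.
Offset 3: leading byte 0xE4 = 11100100 → 3-byte char #2 = E4 9C AB.
Offset 6: leading byte 0xF2 = 11110010 → 4-byte char #3 = F2 81 92 B6.
Offset 10: leading byte 0xF3 = 11110011 → 4-byte char #4 = F3 B0 AB B1.
Offset 14: leading byte 0xEE = 11101110 → 3-byte char #5 = EE 91 85.
Offset 17: leading byte 0xF2 = 11110010 → 4-byte char #6 = F2 91 82 BE.
Offset 21: leading byte 0xF3 = 11110011 → 4-byte char #7 = F3 B7 BF B3.
Offset 25: leading byte 0xC5 = 11000101 → 2-byte char #8 = C5 8F.
Offset 27: leading byte 0xF0 = 11110000 → 4-byte char #9 = F0 9D 92 BE.
Leading byte 0xF0 = 11110000 matches 11110xxx → 4-byte sequence.
Byte 1: 0xF0 = 11110000, payload 000 (3 bits).
Byte 2: 0x9D = 10011101 (10xxxxxx ✓), payload 011101.
Byte 3: 0x92 = 10010010 (10xxxxxx ✓), payload 010010.
Byte 4: 0xBE = 10111110 (10xxxxxx ✓), payload 111110.
Concatenate: 000011101010010111110 = 0x1D4BE (21 bits → U+1D4BE).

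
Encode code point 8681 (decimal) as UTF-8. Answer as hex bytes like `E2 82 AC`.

E2 87 A9

U+21E9 = 0x21E9 = 8681 decimal. In range U+0800–U+FFFF → 3-byte form: 1110xxxx 10xxxxxx 10xxxxxx.
Binary (16 bits): 0010000111101001.
Split 4+6+6: 0010 | 000111 | 101001.
Byte 1: 11100010 = 0xE2.
Byte 2: 10000111 = 0x87.
Byte 3: 10101001 = 0xA9.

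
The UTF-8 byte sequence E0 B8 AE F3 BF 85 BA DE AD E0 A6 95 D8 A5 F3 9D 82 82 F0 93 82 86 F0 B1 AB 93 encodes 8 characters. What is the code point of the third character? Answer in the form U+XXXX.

Offset 0: leading byte 0xE0 = 11100000 → 3-byte char #1 = E0 B8 AE.
Offset 3: leading byte 0xF3 = 11110011 → 4-byte char #2 = F3 BF 85 BA.
Offset 7: leading byte 0xDE = 11011110 → 2-byte char #3 = DE AD.
Leading byte 0xDE = 11011110 matches 110xxxxx → 2-byte sequence.
Byte 1: 0xDE = 11011110, payload 11110 (5 bits).
Byte 2: 0xAD = 10101101 (10xxxxxx ✓), payload 101101.
Concatenate: 11110101101 = 0x7AD (11 bits → U+07AD).

U+07AD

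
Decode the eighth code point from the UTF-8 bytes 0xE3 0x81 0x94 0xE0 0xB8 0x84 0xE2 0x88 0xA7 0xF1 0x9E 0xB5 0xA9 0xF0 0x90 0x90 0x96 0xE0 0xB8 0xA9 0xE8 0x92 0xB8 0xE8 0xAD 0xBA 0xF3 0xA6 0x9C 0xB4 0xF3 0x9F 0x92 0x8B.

U+8B7A

Offset 0: leading byte 0xE3 = 11100011 → 3-byte char #1 = E3 81 94.
Offset 3: leading byte 0xE0 = 11100000 → 3-byte char #2 = E0 B8 84.
Offset 6: leading byte 0xE2 = 11100010 → 3-byte char #3 = E2 88 A7.
Offset 9: leading byte 0xF1 = 11110001 → 4-byte char #4 = F1 9E B5 A9.
Offset 13: leading byte 0xF0 = 11110000 → 4-byte char #5 = F0 90 90 96.
Offset 17: leading byte 0xE0 = 11100000 → 3-byte char #6 = E0 B8 A9.
Offset 20: leading byte 0xE8 = 11101000 → 3-byte char #7 = E8 92 B8.
Offset 23: leading byte 0xE8 = 11101000 → 3-byte char #8 = E8 AD BA.
Leading byte 0xE8 = 11101000 matches 1110xxxx → 3-byte sequence.
Byte 1: 0xE8 = 11101000, payload 1000 (4 bits).
Byte 2: 0xAD = 10101101 (10xxxxxx ✓), payload 101101.
Byte 3: 0xBA = 10111010 (10xxxxxx ✓), payload 111010.
Concatenate: 1000101101111010 = 0x8B7A (16 bits → U+8B7A).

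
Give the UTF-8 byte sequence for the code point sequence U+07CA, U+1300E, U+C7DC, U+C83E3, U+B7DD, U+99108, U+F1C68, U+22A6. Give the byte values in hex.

U+07CA: 2-byte form → DF 8A.
U+1300E: 4-byte form → F0 93 80 8E.
U+C7DC: 3-byte form → EC 9F 9C.
U+C83E3: 4-byte form → F3 88 8F A3.
U+B7DD: 3-byte form → EB 9F 9D.
U+99108: 4-byte form → F2 99 84 88.
U+F1C68: 4-byte form → F3 B1 B1 A8.
U+22A6: 3-byte form → E2 8A A6.
Concatenated (27 bytes): DF 8A F0 93 80 8E EC 9F 9C F3 88 8F A3 EB 9F 9D F2 99 84 88 F3 B1 B1 A8 E2 8A A6.

DF 8A F0 93 80 8E EC 9F 9C F3 88 8F A3 EB 9F 9D F2 99 84 88 F3 B1 B1 A8 E2 8A A6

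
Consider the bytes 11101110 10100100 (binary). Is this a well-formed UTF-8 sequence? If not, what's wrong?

Leading byte 0xEE = 11101110 → 3-byte form, but only 2 bytes are present.

invalid (sequence truncated)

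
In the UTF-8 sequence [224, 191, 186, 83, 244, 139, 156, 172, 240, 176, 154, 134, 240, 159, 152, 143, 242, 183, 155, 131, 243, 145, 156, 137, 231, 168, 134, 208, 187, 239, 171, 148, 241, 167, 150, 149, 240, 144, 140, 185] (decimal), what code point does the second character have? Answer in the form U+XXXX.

U+0053

Offset 0: leading byte 0xE0 = 11100000 → 3-byte char #1 = E0 BF BA.
Offset 3: leading byte 0x53 = 01010011 → 1-byte char #2 = 53.
Leading byte 0x53 = 01010011 matches 0xxxxxxx → 1-byte sequence.
Byte 1: 0x53 = 01010011, payload 1010011 (7 bits).
Concatenate: 1010011 = 0x53 (7 bits → U+0053).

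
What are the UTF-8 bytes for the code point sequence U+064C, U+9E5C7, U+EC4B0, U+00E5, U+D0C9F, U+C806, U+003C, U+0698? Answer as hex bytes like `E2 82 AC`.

D9 8C F2 9E 97 87 F3 AC 92 B0 C3 A5 F3 90 B2 9F EC A0 86 3C DA 98

U+064C: 2-byte form → D9 8C.
U+9E5C7: 4-byte form → F2 9E 97 87.
U+EC4B0: 4-byte form → F3 AC 92 B0.
U+00E5: 2-byte form → C3 A5.
U+D0C9F: 4-byte form → F3 90 B2 9F.
U+C806: 3-byte form → EC A0 86.
U+003C: 1-byte form → 3C.
U+0698: 2-byte form → DA 98.
Concatenated (22 bytes): D9 8C F2 9E 97 87 F3 AC 92 B0 C3 A5 F3 90 B2 9F EC A0 86 3C DA 98.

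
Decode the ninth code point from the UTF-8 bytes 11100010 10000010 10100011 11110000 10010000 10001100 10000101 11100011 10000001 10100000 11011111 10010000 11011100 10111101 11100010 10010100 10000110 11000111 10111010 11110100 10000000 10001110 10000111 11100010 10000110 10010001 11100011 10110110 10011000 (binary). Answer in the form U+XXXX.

Offset 0: leading byte 0xE2 = 11100010 → 3-byte char #1 = E2 82 A3.
Offset 3: leading byte 0xF0 = 11110000 → 4-byte char #2 = F0 90 8C 85.
Offset 7: leading byte 0xE3 = 11100011 → 3-byte char #3 = E3 81 A0.
Offset 10: leading byte 0xDF = 11011111 → 2-byte char #4 = DF 90.
Offset 12: leading byte 0xDC = 11011100 → 2-byte char #5 = DC BD.
Offset 14: leading byte 0xE2 = 11100010 → 3-byte char #6 = E2 94 86.
Offset 17: leading byte 0xC7 = 11000111 → 2-byte char #7 = C7 BA.
Offset 19: leading byte 0xF4 = 11110100 → 4-byte char #8 = F4 80 8E 87.
Offset 23: leading byte 0xE2 = 11100010 → 3-byte char #9 = E2 86 91.
Leading byte 0xE2 = 11100010 matches 1110xxxx → 3-byte sequence.
Byte 1: 0xE2 = 11100010, payload 0010 (4 bits).
Byte 2: 0x86 = 10000110 (10xxxxxx ✓), payload 000110.
Byte 3: 0x91 = 10010001 (10xxxxxx ✓), payload 010001.
Concatenate: 0010000110010001 = 0x2191 (16 bits → U+2191).

U+2191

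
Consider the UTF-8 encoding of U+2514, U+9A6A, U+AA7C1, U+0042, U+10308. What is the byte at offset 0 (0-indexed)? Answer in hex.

0xE2

U+2514 → 3-byte form E2 94 94 at offsets 0–2.
Offset 0 falls in char 1's range; it's byte 1 of E2 94 94 = 0xE2.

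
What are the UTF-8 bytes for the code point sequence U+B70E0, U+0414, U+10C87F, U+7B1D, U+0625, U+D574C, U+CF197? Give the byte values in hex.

F2 B7 83 A0 D0 94 F4 8C A1 BF E7 AC 9D D8 A5 F3 95 9D 8C F3 8F 86 97

U+B70E0: 4-byte form → F2 B7 83 A0.
U+0414: 2-byte form → D0 94.
U+10C87F: 4-byte form → F4 8C A1 BF.
U+7B1D: 3-byte form → E7 AC 9D.
U+0625: 2-byte form → D8 A5.
U+D574C: 4-byte form → F3 95 9D 8C.
U+CF197: 4-byte form → F3 8F 86 97.
Concatenated (23 bytes): F2 B7 83 A0 D0 94 F4 8C A1 BF E7 AC 9D D8 A5 F3 95 9D 8C F3 8F 86 97.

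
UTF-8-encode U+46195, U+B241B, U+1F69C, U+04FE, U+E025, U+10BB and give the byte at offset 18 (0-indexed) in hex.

U+46195 → 4-byte form F1 86 86 95 at offsets 0–3.
U+B241B → 4-byte form F2 B2 90 9B at offsets 4–7.
U+1F69C → 4-byte form F0 9F 9A 9C at offsets 8–11.
U+04FE → 2-byte form D3 BE at offsets 12–13.
U+E025 → 3-byte form EE 80 A5 at offsets 14–16.
U+10BB → 3-byte form E1 82 BB at offsets 17–19.
Offset 18 falls in char 6's range; it's byte 2 of E1 82 BB = 0x82.

0x82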